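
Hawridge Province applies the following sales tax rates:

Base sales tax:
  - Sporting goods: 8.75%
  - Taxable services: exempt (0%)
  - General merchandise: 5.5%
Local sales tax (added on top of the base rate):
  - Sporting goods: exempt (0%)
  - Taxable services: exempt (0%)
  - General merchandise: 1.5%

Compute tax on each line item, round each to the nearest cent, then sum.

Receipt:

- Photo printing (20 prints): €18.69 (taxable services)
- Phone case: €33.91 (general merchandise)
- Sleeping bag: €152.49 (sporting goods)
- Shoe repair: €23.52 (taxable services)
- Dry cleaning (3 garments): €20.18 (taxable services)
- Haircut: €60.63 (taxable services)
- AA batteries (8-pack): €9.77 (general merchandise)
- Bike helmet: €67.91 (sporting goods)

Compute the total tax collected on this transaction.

Photo printing (20 prints) €18.69: taxable services → 0% + 0% local = 0% → €0.00
Phone case €33.91: general merchandise → 5.5% + 1.5% local = 7% → €2.37
Sleeping bag €152.49: sporting goods → 8.75% + 0% local = 8.75% → €13.34
Shoe repair €23.52: taxable services → 0% + 0% local = 0% → €0.00
Dry cleaning (3 garments) €20.18: taxable services → 0% + 0% local = 0% → €0.00
Haircut €60.63: taxable services → 0% + 0% local = 0% → €0.00
AA batteries (8-pack) €9.77: general merchandise → 5.5% + 1.5% local = 7% → €0.68
Bike helmet €67.91: sporting goods → 8.75% + 0% local = 8.75% → €5.94
Total tax = €2.37 + €13.34 + €0.68 + €5.94 = €22.33

€22.33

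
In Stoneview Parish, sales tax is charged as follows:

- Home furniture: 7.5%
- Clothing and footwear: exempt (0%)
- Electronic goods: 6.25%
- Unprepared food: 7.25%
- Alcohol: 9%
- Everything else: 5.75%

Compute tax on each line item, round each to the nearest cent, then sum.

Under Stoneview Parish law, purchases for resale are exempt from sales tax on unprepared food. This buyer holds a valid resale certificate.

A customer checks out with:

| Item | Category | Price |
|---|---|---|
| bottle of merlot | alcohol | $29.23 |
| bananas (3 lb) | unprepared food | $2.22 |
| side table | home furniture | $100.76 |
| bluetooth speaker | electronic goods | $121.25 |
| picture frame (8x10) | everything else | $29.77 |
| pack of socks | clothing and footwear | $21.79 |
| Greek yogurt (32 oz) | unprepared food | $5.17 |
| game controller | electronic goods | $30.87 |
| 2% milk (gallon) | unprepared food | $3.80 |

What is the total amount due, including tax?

Bottle of merlot $29.23: alcohol → 9% → $2.63
Bananas (3 lb) $2.22: unprepared food, buyer-exempt → 0% → $0.00
Side table $100.76: home furniture → 7.5% → $7.56
Bluetooth speaker $121.25: electronic goods → 6.25% → $7.58
Picture frame (8x10) $29.77: everything else → 5.75% → $1.71
Pack of socks $21.79: clothing and footwear → 0% → $0.00
Greek yogurt (32 oz) $5.17: unprepared food, buyer-exempt → 0% → $0.00
Game controller $30.87: electronic goods → 6.25% → $1.93
2% milk (gallon) $3.80: unprepared food, buyer-exempt → 0% → $0.00
Subtotal = $344.86; tax = $21.41; total due = $366.27

$366.27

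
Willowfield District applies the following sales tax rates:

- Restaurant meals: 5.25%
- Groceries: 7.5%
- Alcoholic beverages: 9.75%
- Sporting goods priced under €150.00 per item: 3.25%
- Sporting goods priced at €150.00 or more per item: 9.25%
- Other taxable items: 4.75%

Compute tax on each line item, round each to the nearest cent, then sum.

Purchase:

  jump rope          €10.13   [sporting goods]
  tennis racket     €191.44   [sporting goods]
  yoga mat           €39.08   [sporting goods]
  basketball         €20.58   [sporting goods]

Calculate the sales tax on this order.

€19.98

Jump rope €10.13: sporting goods, under €150.00 → 3.25% → €0.33
Tennis racket €191.44: sporting goods, €150.00 or more → 9.25% → €17.71
Yoga mat €39.08: sporting goods, under €150.00 → 3.25% → €1.27
Basketball €20.58: sporting goods, under €150.00 → 3.25% → €0.67
Total tax = €0.33 + €17.71 + €1.27 + €0.67 = €19.98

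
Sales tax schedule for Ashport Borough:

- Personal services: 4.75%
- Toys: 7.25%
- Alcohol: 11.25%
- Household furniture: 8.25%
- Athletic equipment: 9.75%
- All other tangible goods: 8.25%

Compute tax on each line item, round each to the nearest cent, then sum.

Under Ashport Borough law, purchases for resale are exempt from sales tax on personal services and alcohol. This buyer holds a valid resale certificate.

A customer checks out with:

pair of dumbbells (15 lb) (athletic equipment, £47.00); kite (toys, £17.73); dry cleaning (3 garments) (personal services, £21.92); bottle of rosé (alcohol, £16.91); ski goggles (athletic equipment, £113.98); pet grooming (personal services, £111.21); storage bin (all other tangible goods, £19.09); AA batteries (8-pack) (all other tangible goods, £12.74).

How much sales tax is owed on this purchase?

£19.60

Pair of dumbbells (15 lb) £47.00: athletic equipment → 9.75% → £4.58
Kite £17.73: toys → 7.25% → £1.29
Dry cleaning (3 garments) £21.92: personal services, buyer-exempt → 0% → £0.00
Bottle of rosé £16.91: alcohol, buyer-exempt → 0% → £0.00
Ski goggles £113.98: athletic equipment → 9.75% → £11.11
Pet grooming £111.21: personal services, buyer-exempt → 0% → £0.00
Storage bin £19.09: all other tangible goods → 8.25% → £1.57
AA batteries (8-pack) £12.74: all other tangible goods → 8.25% → £1.05
Total tax = £4.58 + £1.29 + £11.11 + £1.57 + £1.05 = £19.60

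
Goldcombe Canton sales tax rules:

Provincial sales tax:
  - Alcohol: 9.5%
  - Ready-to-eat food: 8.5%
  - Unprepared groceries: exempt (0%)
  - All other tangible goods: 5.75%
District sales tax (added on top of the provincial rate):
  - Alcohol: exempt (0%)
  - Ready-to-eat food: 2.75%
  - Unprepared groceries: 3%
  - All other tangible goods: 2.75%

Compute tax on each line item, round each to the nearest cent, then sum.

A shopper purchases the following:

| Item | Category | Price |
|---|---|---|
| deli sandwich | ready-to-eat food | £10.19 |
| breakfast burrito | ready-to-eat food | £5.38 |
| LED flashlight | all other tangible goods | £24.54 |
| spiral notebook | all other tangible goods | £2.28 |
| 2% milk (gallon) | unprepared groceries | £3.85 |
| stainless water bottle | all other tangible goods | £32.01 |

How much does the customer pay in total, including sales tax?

Deli sandwich £10.19: ready-to-eat food → 8.5% + 2.75% district = 11.25% → £1.15
Breakfast burrito £5.38: ready-to-eat food → 8.5% + 2.75% district = 11.25% → £0.61
LED flashlight £24.54: all other tangible goods → 5.75% + 2.75% district = 8.5% → £2.09
Spiral notebook £2.28: all other tangible goods → 5.75% + 2.75% district = 8.5% → £0.19
2% milk (gallon) £3.85: unprepared groceries → 0% + 3% district = 3% → £0.12
Stainless water bottle £32.01: all other tangible goods → 5.75% + 2.75% district = 8.5% → £2.72
Subtotal = £78.25; tax = £6.88; total due = £85.13

£85.13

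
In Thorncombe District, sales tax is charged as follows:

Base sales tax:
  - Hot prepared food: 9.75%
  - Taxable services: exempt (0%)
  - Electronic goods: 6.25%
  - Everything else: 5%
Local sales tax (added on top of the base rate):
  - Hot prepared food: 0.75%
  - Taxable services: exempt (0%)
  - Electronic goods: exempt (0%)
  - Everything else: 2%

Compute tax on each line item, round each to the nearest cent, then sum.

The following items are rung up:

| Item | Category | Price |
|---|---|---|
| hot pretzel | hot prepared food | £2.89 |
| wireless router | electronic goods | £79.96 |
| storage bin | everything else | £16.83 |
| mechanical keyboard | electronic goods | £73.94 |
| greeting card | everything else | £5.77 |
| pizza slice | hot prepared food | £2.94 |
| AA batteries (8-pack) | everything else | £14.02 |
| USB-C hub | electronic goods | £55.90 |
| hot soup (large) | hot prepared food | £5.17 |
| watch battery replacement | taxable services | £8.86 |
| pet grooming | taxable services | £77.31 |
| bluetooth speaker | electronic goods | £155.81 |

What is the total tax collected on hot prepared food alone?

Hot pretzel £2.89: hot prepared food → 9.75% + 0.75% local = 10.5% → £0.30
Pizza slice £2.94: hot prepared food → 9.75% + 0.75% local = 10.5% → £0.31
Hot soup (large) £5.17: hot prepared food → 9.75% + 0.75% local = 10.5% → £0.54
Tax on hot prepared food = £0.30 + £0.31 + £0.54 = £1.15

£1.15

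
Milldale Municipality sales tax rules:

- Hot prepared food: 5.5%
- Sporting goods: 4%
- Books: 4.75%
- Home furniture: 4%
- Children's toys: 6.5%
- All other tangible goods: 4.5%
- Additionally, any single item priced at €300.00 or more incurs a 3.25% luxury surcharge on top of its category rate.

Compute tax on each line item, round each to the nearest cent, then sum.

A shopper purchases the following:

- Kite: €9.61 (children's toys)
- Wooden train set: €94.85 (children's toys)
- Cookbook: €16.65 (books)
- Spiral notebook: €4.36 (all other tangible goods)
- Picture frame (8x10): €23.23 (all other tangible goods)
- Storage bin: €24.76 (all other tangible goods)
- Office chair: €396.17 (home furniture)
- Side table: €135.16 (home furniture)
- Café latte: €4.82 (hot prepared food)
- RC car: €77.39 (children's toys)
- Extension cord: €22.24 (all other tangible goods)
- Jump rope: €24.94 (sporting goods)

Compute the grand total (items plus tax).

Kite €9.61: children's toys → 6.5% → €0.62
Wooden train set €94.85: children's toys → 6.5% → €6.17
Cookbook €16.65: books → 4.75% → €0.79
Spiral notebook €4.36: all other tangible goods → 4.5% → €0.20
Picture frame (8x10) €23.23: all other tangible goods → 4.5% → €1.05
Storage bin €24.76: all other tangible goods → 4.5% → €1.11
Office chair €396.17: home furniture → 4% + 3.25% surcharge = 7.25% → €28.72
Side table €135.16: home furniture → 4% → €5.41
Café latte €4.82: hot prepared food → 5.5% → €0.27
RC car €77.39: children's toys → 6.5% → €5.03
Extension cord €22.24: all other tangible goods → 4.5% → €1.00
Jump rope €24.94: sporting goods → 4% → €1.00
Subtotal = €834.18; tax = €51.37; total due = €885.55

€885.55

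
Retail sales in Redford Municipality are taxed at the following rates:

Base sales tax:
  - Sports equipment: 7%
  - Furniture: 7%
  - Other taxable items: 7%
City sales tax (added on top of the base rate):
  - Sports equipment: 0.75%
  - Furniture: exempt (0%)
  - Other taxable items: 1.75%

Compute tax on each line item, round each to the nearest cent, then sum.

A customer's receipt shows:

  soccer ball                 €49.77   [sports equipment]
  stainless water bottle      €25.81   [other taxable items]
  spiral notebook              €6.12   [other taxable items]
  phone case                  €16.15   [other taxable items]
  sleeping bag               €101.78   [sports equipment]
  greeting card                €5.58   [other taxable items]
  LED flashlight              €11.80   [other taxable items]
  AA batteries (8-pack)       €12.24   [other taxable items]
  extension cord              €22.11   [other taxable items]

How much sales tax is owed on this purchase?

€20.48

Soccer ball €49.77: sports equipment → 7% + 0.75% city = 7.75% → €3.86
Stainless water bottle €25.81: other taxable items → 7% + 1.75% city = 8.75% → €2.26
Spiral notebook €6.12: other taxable items → 7% + 1.75% city = 8.75% → €0.54
Phone case €16.15: other taxable items → 7% + 1.75% city = 8.75% → €1.41
Sleeping bag €101.78: sports equipment → 7% + 0.75% city = 7.75% → €7.89
Greeting card €5.58: other taxable items → 7% + 1.75% city = 8.75% → €0.49
LED flashlight €11.80: other taxable items → 7% + 1.75% city = 8.75% → €1.03
AA batteries (8-pack) €12.24: other taxable items → 7% + 1.75% city = 8.75% → €1.07
Extension cord €22.11: other taxable items → 7% + 1.75% city = 8.75% → €1.93
Total tax = €3.86 + €2.26 + €0.54 + €1.41 + €7.89 + €0.49 + €1.03 + €1.07 + €1.93 = €20.48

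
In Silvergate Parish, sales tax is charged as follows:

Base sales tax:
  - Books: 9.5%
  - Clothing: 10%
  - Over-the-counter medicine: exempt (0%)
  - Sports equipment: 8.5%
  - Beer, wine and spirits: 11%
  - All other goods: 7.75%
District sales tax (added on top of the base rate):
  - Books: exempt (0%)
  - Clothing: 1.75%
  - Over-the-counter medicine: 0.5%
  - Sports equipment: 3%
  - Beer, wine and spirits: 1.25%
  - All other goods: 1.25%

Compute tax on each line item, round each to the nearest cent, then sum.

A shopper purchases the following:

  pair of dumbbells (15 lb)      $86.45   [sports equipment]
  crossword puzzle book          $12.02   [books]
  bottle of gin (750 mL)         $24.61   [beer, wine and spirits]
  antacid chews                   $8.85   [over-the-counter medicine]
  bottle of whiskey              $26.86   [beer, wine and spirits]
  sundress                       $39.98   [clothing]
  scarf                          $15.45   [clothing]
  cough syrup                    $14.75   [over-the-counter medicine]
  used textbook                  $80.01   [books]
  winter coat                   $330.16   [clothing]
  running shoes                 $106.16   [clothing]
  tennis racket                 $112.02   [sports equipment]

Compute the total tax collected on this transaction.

Pair of dumbbells (15 lb) $86.45: sports equipment → 8.5% + 3% district = 11.5% → $9.94
Crossword puzzle book $12.02: books → 9.5% + 0% district = 9.5% → $1.14
Bottle of gin (750 mL) $24.61: beer, wine and spirits → 11% + 1.25% district = 12.25% → $3.01
Antacid chews $8.85: over-the-counter medicine → 0% + 0.5% district = 0.5% → $0.04
Bottle of whiskey $26.86: beer, wine and spirits → 11% + 1.25% district = 12.25% → $3.29
Sundress $39.98: clothing → 10% + 1.75% district = 11.75% → $4.70
Scarf $15.45: clothing → 10% + 1.75% district = 11.75% → $1.82
Cough syrup $14.75: over-the-counter medicine → 0% + 0.5% district = 0.5% → $0.07
Used textbook $80.01: books → 9.5% + 0% district = 9.5% → $7.60
Winter coat $330.16: clothing → 10% + 1.75% district = 11.75% → $38.79
Running shoes $106.16: clothing → 10% + 1.75% district = 11.75% → $12.47
Tennis racket $112.02: sports equipment → 8.5% + 3% district = 11.5% → $12.88
Total tax = $9.94 + $1.14 + $3.01 + $0.04 + $3.29 + $4.70 + $1.82 + $0.07 + $7.60 + $38.79 + $12.47 + $12.88 = $95.75

$95.75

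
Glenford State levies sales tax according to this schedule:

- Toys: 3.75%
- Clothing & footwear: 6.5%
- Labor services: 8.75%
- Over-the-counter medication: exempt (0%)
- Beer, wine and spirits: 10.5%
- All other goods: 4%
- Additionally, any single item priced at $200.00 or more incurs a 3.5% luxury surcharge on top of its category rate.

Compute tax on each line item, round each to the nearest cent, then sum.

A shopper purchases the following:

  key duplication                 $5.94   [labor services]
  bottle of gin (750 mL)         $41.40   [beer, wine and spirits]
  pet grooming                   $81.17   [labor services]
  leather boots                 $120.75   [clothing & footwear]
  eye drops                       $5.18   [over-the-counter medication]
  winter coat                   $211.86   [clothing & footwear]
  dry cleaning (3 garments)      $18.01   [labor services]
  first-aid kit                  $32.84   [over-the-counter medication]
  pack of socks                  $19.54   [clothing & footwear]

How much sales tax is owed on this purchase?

$43.86

Key duplication $5.94: labor services → 8.75% → $0.52
Bottle of gin (750 mL) $41.40: beer, wine and spirits → 10.5% → $4.35
Pet grooming $81.17: labor services → 8.75% → $7.10
Leather boots $120.75: clothing & footwear → 6.5% → $7.85
Eye drops $5.18: over-the-counter medication → 0% → $0.00
Winter coat $211.86: clothing & footwear → 6.5% + 3.5% surcharge = 10% → $21.19
Dry cleaning (3 garments) $18.01: labor services → 8.75% → $1.58
First-aid kit $32.84: over-the-counter medication → 0% → $0.00
Pack of socks $19.54: clothing & footwear → 6.5% → $1.27
Total tax = $0.52 + $4.35 + $7.10 + $7.85 + $21.19 + $1.58 + $1.27 = $43.86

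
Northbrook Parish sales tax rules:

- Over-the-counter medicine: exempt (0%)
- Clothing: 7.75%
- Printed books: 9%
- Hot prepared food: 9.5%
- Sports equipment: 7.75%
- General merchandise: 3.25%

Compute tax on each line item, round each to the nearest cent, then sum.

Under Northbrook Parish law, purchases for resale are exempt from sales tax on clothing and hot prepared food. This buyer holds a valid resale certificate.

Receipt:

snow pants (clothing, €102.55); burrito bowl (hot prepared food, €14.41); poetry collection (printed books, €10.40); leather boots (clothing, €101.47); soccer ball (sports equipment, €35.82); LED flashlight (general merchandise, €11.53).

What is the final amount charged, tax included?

€280.27

Snow pants €102.55: clothing, buyer-exempt → 0% → €0.00
Burrito bowl €14.41: hot prepared food, buyer-exempt → 0% → €0.00
Poetry collection €10.40: printed books → 9% → €0.94
Leather boots €101.47: clothing, buyer-exempt → 0% → €0.00
Soccer ball €35.82: sports equipment → 7.75% → €2.78
LED flashlight €11.53: general merchandise → 3.25% → €0.37
Subtotal = €276.18; tax = €4.09; total due = €280.27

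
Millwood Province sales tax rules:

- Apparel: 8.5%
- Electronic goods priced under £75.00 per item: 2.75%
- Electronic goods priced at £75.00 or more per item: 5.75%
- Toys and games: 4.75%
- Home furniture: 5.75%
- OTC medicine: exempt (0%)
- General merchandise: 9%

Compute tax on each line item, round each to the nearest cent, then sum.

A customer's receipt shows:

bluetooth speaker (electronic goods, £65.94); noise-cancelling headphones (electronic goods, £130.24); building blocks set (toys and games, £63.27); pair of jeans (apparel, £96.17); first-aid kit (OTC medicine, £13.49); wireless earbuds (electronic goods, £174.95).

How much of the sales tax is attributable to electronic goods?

£19.36

Bluetooth speaker £65.94: electronic goods, under £75.00 → 2.75% → £1.81
Noise-cancelling headphones £130.24: electronic goods, £75.00 or more → 5.75% → £7.49
Wireless earbuds £174.95: electronic goods, £75.00 or more → 5.75% → £10.06
Tax on electronic goods = £1.81 + £7.49 + £10.06 = £19.36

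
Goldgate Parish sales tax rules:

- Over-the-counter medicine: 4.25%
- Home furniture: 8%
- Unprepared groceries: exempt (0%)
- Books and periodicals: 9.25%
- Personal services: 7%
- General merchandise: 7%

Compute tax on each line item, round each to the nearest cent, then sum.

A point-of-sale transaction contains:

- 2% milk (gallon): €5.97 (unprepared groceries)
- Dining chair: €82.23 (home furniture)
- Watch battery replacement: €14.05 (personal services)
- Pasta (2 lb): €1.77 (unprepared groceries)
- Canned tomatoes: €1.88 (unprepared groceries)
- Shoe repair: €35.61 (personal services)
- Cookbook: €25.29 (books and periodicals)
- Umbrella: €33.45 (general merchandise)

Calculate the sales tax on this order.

€14.73

2% milk (gallon) €5.97: unprepared groceries → 0% → €0.00
Dining chair €82.23: home furniture → 8% → €6.58
Watch battery replacement €14.05: personal services → 7% → €0.98
Pasta (2 lb) €1.77: unprepared groceries → 0% → €0.00
Canned tomatoes €1.88: unprepared groceries → 0% → €0.00
Shoe repair €35.61: personal services → 7% → €2.49
Cookbook €25.29: books and periodicals → 9.25% → €2.34
Umbrella €33.45: general merchandise → 7% → €2.34
Total tax = €6.58 + €0.98 + €2.49 + €2.34 + €2.34 = €14.73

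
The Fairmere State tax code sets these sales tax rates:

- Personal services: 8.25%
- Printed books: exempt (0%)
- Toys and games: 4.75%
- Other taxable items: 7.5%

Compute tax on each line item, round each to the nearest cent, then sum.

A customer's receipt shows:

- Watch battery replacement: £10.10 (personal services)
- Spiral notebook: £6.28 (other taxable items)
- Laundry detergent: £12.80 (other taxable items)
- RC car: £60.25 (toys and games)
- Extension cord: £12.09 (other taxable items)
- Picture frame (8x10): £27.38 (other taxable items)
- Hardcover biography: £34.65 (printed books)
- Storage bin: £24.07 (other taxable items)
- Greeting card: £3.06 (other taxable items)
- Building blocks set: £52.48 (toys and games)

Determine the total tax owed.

£12.61

Watch battery replacement £10.10: personal services → 8.25% → £0.83
Spiral notebook £6.28: other taxable items → 7.5% → £0.47
Laundry detergent £12.80: other taxable items → 7.5% → £0.96
RC car £60.25: toys and games → 4.75% → £2.86
Extension cord £12.09: other taxable items → 7.5% → £0.91
Picture frame (8x10) £27.38: other taxable items → 7.5% → £2.05
Hardcover biography £34.65: printed books → 0% → £0.00
Storage bin £24.07: other taxable items → 7.5% → £1.81
Greeting card £3.06: other taxable items → 7.5% → £0.23
Building blocks set £52.48: toys and games → 4.75% → £2.49
Total tax = £0.83 + £0.47 + £0.96 + £2.86 + £0.91 + £2.05 + £1.81 + £0.23 + £2.49 = £12.61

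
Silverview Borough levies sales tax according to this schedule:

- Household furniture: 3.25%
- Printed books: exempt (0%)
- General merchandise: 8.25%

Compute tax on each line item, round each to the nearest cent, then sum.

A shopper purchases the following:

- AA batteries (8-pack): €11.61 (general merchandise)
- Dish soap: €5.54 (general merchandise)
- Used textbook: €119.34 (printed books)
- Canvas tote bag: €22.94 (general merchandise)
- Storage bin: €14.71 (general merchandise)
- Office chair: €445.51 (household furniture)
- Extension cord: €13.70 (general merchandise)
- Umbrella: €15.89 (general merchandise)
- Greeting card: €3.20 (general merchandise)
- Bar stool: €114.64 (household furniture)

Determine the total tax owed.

AA batteries (8-pack) €11.61: general merchandise → 8.25% → €0.96
Dish soap €5.54: general merchandise → 8.25% → €0.46
Used textbook €119.34: printed books → 0% → €0.00
Canvas tote bag €22.94: general merchandise → 8.25% → €1.89
Storage bin €14.71: general merchandise → 8.25% → €1.21
Office chair €445.51: household furniture → 3.25% → €14.48
Extension cord €13.70: general merchandise → 8.25% → €1.13
Umbrella €15.89: general merchandise → 8.25% → €1.31
Greeting card €3.20: general merchandise → 8.25% → €0.26
Bar stool €114.64: household furniture → 3.25% → €3.73
Total tax = €0.96 + €0.46 + €1.89 + €1.21 + €14.48 + €1.13 + €1.31 + €0.26 + €3.73 = €25.43

€25.43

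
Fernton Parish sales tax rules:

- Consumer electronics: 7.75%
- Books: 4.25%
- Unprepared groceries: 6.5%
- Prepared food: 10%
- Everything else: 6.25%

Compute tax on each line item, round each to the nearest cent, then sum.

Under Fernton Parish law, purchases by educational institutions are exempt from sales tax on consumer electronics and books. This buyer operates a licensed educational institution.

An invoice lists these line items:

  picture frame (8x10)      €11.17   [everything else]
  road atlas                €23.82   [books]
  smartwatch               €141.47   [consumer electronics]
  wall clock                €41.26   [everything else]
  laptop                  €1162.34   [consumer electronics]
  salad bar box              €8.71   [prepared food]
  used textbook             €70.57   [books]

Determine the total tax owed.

€4.15

Picture frame (8x10) €11.17: everything else → 6.25% → €0.70
Road atlas €23.82: books, buyer-exempt → 0% → €0.00
Smartwatch €141.47: consumer electronics, buyer-exempt → 0% → €0.00
Wall clock €41.26: everything else → 6.25% → €2.58
Laptop €1162.34: consumer electronics, buyer-exempt → 0% → €0.00
Salad bar box €8.71: prepared food → 10% → €0.87
Used textbook €70.57: books, buyer-exempt → 0% → €0.00
Total tax = €0.70 + €2.58 + €0.87 = €4.15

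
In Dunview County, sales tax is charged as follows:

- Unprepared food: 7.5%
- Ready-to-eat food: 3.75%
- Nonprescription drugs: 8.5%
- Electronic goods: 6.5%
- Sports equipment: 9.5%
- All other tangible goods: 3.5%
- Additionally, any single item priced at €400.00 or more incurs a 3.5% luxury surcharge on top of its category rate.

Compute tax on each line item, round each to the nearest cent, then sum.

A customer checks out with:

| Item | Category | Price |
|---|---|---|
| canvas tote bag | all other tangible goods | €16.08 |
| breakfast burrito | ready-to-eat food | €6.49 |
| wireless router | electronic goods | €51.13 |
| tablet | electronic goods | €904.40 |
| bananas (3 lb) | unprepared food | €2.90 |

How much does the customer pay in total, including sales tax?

Canvas tote bag €16.08: all other tangible goods → 3.5% → €0.56
Breakfast burrito €6.49: ready-to-eat food → 3.75% → €0.24
Wireless router €51.13: electronic goods → 6.5% → €3.32
Tablet €904.40: electronic goods → 6.5% + 3.5% surcharge = 10% → €90.44
Bananas (3 lb) €2.90: unprepared food → 7.5% → €0.22
Subtotal = €981.00; tax = €94.78; total due = €1075.78

€1075.78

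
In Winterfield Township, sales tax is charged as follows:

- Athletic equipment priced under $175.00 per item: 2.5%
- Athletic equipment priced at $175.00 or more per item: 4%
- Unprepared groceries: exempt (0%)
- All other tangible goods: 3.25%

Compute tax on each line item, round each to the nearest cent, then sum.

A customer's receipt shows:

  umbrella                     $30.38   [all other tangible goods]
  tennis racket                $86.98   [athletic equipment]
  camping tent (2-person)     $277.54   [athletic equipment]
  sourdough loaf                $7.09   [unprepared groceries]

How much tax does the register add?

Umbrella $30.38: all other tangible goods → 3.25% → $0.99
Tennis racket $86.98: athletic equipment, under $175.00 → 2.5% → $2.17
Camping tent (2-person) $277.54: athletic equipment, $175.00 or more → 4% → $11.10
Sourdough loaf $7.09: unprepared groceries → 0% → $0.00
Total tax = $0.99 + $2.17 + $11.10 = $14.26

$14.26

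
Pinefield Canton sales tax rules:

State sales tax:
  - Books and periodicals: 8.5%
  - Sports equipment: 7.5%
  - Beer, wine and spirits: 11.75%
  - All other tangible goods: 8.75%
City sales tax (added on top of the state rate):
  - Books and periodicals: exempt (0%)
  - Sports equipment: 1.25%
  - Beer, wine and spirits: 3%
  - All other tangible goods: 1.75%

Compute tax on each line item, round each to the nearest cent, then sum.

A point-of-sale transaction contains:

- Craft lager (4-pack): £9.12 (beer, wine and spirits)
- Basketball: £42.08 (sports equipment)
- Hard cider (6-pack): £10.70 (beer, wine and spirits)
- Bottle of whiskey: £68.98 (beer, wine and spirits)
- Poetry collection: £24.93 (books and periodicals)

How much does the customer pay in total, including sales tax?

Craft lager (4-pack) £9.12: beer, wine and spirits → 11.75% + 3% city = 14.75% → £1.35
Basketball £42.08: sports equipment → 7.5% + 1.25% city = 8.75% → £3.68
Hard cider (6-pack) £10.70: beer, wine and spirits → 11.75% + 3% city = 14.75% → £1.58
Bottle of whiskey £68.98: beer, wine and spirits → 11.75% + 3% city = 14.75% → £10.17
Poetry collection £24.93: books and periodicals → 8.5% + 0% city = 8.5% → £2.12
Subtotal = £155.81; tax = £18.90; total due = £174.71

£174.71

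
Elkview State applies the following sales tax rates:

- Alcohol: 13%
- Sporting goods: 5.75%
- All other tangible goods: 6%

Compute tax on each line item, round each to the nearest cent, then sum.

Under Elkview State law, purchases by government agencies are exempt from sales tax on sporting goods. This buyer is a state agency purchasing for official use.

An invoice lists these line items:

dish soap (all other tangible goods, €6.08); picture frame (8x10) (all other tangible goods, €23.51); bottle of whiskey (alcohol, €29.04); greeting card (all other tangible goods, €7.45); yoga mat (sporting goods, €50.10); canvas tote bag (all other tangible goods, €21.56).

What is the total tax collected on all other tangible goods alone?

Dish soap €6.08: all other tangible goods → 6% → €0.36
Picture frame (8x10) €23.51: all other tangible goods → 6% → €1.41
Greeting card €7.45: all other tangible goods → 6% → €0.45
Canvas tote bag €21.56: all other tangible goods → 6% → €1.29
Tax on all other tangible goods = €0.36 + €1.41 + €0.45 + €1.29 = €3.51

€3.51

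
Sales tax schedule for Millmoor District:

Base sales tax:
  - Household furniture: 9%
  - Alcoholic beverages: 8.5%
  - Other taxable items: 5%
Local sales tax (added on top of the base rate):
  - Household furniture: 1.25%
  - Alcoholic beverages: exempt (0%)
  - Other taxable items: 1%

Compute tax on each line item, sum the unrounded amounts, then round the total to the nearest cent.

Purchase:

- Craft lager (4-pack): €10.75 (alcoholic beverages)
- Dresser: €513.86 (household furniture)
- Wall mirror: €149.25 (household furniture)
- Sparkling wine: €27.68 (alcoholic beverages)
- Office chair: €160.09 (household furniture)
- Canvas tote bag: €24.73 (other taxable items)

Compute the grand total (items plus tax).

Craft lager (4-pack) €10.75: alcoholic beverages → 8.5% + 0% local = 8.5% → €0.91375
Dresser €513.86: household furniture → 9% + 1.25% local = 10.25% → €52.67065
Wall mirror €149.25: household furniture → 9% + 1.25% local = 10.25% → €15.298125
Sparkling wine €27.68: alcoholic beverages → 8.5% + 0% local = 8.5% → €2.3528
Office chair €160.09: household furniture → 9% + 1.25% local = 10.25% → €16.409225
Canvas tote bag €24.73: other taxable items → 5% + 1% local = 6% → €1.4838
Subtotal = €886.36; unrounded tax = €89.12835 → €89.13; total due = €975.49

€975.49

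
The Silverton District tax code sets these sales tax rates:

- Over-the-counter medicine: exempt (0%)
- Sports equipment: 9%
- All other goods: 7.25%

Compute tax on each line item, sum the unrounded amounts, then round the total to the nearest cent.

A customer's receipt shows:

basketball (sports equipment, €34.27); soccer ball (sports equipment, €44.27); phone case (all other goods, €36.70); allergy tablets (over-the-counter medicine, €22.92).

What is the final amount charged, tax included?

€147.89

Basketball €34.27: sports equipment → 9% → €3.0843
Soccer ball €44.27: sports equipment → 9% → €3.9843
Phone case €36.70: all other goods → 7.25% → €2.66075
Allergy tablets €22.92: over-the-counter medicine → 0% → €0.00
Subtotal = €138.16; unrounded tax = €9.72935 → €9.73; total due = €147.89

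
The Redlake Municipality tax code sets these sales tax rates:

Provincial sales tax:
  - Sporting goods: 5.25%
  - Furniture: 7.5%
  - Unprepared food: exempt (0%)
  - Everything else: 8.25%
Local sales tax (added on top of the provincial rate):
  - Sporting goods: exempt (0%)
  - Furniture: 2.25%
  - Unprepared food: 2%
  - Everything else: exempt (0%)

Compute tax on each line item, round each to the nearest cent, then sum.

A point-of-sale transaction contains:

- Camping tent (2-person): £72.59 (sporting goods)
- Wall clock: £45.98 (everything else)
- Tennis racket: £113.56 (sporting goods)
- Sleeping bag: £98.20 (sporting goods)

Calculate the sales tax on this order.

£18.72

Camping tent (2-person) £72.59: sporting goods → 5.25% + 0% local = 5.25% → £3.81
Wall clock £45.98: everything else → 8.25% + 0% local = 8.25% → £3.79
Tennis racket £113.56: sporting goods → 5.25% + 0% local = 5.25% → £5.96
Sleeping bag £98.20: sporting goods → 5.25% + 0% local = 5.25% → £5.16
Total tax = £3.81 + £3.79 + £5.96 + £5.16 = £18.72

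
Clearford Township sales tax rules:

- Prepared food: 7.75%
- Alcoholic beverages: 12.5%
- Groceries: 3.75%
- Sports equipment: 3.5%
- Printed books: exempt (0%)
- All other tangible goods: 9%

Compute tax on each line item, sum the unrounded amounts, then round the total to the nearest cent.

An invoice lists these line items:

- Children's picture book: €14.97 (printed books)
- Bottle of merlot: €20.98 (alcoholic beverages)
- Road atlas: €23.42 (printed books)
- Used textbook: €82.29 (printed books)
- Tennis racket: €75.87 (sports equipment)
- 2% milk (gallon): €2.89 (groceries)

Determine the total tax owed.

Children's picture book €14.97: printed books → 0% → €0.00
Bottle of merlot €20.98: alcoholic beverages → 12.5% → €2.6225
Road atlas €23.42: printed books → 0% → €0.00
Used textbook €82.29: printed books → 0% → €0.00
Tennis racket €75.87: sports equipment → 3.5% → €2.65545
2% milk (gallon) €2.89: groceries → 3.75% → €0.108375
Unrounded tax sum = €5.386325 → €5.39

€5.39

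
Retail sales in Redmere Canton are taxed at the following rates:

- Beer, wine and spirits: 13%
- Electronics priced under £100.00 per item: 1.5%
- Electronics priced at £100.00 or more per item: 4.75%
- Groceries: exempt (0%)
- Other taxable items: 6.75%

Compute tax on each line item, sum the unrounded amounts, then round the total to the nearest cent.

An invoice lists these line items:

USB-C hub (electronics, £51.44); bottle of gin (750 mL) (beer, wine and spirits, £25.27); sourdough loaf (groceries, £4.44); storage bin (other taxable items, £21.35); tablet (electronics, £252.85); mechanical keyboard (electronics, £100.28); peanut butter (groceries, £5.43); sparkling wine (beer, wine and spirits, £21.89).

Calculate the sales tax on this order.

USB-C hub £51.44: electronics, under £100.00 → 1.5% → £0.7716
Bottle of gin (750 mL) £25.27: beer, wine and spirits → 13% → £3.2851
Sourdough loaf £4.44: groceries → 0% → £0.00
Storage bin £21.35: other taxable items → 6.75% → £1.441125
Tablet £252.85: electronics, £100.00 or more → 4.75% → £12.010375
Mechanical keyboard £100.28: electronics, £100.00 or more → 4.75% → £4.7633
Peanut butter £5.43: groceries → 0% → £0.00
Sparkling wine £21.89: beer, wine and spirits → 13% → £2.8457
Unrounded tax sum = £25.1172 → £25.12

£25.12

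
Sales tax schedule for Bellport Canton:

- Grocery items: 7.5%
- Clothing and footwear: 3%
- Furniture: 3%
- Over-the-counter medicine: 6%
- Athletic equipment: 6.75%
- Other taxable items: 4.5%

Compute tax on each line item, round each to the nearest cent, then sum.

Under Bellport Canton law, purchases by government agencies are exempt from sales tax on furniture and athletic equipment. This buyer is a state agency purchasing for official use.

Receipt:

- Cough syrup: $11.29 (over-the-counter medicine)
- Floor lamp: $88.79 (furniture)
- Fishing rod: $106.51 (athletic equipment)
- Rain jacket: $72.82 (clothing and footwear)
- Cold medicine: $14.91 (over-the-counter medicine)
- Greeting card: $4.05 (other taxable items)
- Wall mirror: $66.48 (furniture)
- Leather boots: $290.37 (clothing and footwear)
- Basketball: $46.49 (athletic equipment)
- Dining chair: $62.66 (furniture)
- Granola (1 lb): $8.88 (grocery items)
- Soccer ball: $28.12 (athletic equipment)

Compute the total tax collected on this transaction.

$13.31

Cough syrup $11.29: over-the-counter medicine → 6% → $0.68
Floor lamp $88.79: furniture, buyer-exempt → 0% → $0.00
Fishing rod $106.51: athletic equipment, buyer-exempt → 0% → $0.00
Rain jacket $72.82: clothing and footwear → 3% → $2.18
Cold medicine $14.91: over-the-counter medicine → 6% → $0.89
Greeting card $4.05: other taxable items → 4.5% → $0.18
Wall mirror $66.48: furniture, buyer-exempt → 0% → $0.00
Leather boots $290.37: clothing and footwear → 3% → $8.71
Basketball $46.49: athletic equipment, buyer-exempt → 0% → $0.00
Dining chair $62.66: furniture, buyer-exempt → 0% → $0.00
Granola (1 lb) $8.88: grocery items → 7.5% → $0.67
Soccer ball $28.12: athletic equipment, buyer-exempt → 0% → $0.00
Total tax = $0.68 + $2.18 + $0.89 + $0.18 + $8.71 + $0.67 = $13.31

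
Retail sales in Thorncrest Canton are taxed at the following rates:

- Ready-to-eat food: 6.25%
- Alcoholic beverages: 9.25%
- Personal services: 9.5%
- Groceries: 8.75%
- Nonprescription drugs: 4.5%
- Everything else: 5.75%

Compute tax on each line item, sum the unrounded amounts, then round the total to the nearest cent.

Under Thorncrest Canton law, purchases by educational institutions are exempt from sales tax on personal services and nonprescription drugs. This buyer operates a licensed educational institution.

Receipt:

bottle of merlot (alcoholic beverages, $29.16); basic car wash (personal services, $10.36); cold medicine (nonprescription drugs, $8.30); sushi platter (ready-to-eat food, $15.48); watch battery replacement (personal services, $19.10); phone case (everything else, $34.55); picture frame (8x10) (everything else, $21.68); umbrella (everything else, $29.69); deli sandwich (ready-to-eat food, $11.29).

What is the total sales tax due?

Bottle of merlot $29.16: alcoholic beverages → 9.25% → $2.6973
Basic car wash $10.36: personal services, buyer-exempt → 0% → $0.00
Cold medicine $8.30: nonprescription drugs, buyer-exempt → 0% → $0.00
Sushi platter $15.48: ready-to-eat food → 6.25% → $0.9675
Watch battery replacement $19.10: personal services, buyer-exempt → 0% → $0.00
Phone case $34.55: everything else → 5.75% → $1.986625
Picture frame (8x10) $21.68: everything else → 5.75% → $1.2466
Umbrella $29.69: everything else → 5.75% → $1.707175
Deli sandwich $11.29: ready-to-eat food → 6.25% → $0.705625
Unrounded tax sum = $9.310825 → $9.31

$9.31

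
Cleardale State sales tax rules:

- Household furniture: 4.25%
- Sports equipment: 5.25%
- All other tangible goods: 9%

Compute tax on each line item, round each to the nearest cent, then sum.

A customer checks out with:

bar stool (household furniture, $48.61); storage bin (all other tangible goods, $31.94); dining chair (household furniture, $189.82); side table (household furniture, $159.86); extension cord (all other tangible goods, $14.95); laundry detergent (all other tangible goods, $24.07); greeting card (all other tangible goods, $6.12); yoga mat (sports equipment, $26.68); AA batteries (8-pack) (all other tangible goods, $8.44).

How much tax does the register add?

Bar stool $48.61: household furniture → 4.25% → $2.07
Storage bin $31.94: all other tangible goods → 9% → $2.87
Dining chair $189.82: household furniture → 4.25% → $8.07
Side table $159.86: household furniture → 4.25% → $6.79
Extension cord $14.95: all other tangible goods → 9% → $1.35
Laundry detergent $24.07: all other tangible goods → 9% → $2.17
Greeting card $6.12: all other tangible goods → 9% → $0.55
Yoga mat $26.68: sports equipment → 5.25% → $1.40
AA batteries (8-pack) $8.44: all other tangible goods → 9% → $0.76
Total tax = $2.07 + $2.87 + $8.07 + $6.79 + $1.35 + $2.17 + $0.55 + $1.40 + $0.76 = $26.03

$26.03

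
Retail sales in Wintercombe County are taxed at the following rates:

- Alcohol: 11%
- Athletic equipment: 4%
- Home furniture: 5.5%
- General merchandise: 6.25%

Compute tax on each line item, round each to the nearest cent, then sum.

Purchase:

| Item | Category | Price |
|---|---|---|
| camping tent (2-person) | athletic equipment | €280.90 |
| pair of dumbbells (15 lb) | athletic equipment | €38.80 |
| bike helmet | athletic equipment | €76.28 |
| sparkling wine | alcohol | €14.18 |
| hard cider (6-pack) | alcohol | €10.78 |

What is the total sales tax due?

Camping tent (2-person) €280.90: athletic equipment → 4% → €11.24
Pair of dumbbells (15 lb) €38.80: athletic equipment → 4% → €1.55
Bike helmet €76.28: athletic equipment → 4% → €3.05
Sparkling wine €14.18: alcohol → 11% → €1.56
Hard cider (6-pack) €10.78: alcohol → 11% → €1.19
Total tax = €11.24 + €1.55 + €3.05 + €1.56 + €1.19 = €18.59

€18.59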